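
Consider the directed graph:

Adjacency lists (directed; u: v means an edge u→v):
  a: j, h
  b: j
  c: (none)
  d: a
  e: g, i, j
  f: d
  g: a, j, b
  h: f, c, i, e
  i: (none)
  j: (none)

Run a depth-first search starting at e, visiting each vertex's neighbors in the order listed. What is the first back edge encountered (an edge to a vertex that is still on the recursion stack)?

d→a

DFS from e (visiting each vertex's neighbors in the order listed); mark gray on enter, black on exit:
e gray
  g gray
    a gray
      j gray
      j black
      h gray
        f gray
          d gray
            d→a: a is gray → back edge
First back edge: d → a.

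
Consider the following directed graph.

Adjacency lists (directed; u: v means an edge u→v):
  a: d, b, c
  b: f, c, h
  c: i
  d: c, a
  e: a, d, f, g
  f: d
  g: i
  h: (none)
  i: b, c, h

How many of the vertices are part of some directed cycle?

A vertex is on a directed cycle iff it belongs to a strongly connected component of size ≥ 2 (or has a self-loop).
The vertices on cycles are {a, b, c, d, f, i} — 6 in total.

6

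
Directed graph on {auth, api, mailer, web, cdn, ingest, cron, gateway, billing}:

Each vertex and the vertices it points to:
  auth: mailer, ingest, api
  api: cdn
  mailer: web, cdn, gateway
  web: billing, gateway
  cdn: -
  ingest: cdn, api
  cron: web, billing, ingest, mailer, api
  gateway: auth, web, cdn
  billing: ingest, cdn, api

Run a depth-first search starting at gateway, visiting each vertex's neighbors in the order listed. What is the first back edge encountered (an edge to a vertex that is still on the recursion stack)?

DFS from gateway (visiting each vertex's neighbors in the order listed); mark gray on enter, black on exit:
gateway gray
  auth gray
    mailer gray
      web gray
        billing gray
          ingest gray
            cdn gray
            cdn black
            api gray
              api→cdn: cdn black — skip
            api black
          ingest black
          billing→cdn: cdn black — skip
          billing→api: api black — skip
        billing black
        web→gateway: gateway is gray → back edge
First back edge: web → gateway.

web→gateway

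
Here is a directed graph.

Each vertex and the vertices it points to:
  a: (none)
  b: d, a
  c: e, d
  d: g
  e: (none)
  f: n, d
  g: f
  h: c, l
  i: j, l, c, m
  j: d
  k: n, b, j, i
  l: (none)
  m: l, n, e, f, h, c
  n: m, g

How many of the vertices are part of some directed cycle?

7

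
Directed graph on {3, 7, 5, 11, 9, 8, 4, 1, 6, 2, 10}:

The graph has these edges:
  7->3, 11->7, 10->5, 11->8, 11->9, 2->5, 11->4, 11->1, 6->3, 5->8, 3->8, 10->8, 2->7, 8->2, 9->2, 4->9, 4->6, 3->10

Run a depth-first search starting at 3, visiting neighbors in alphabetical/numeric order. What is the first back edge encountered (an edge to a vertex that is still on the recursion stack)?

5->8

DFS from 3 (visiting neighbors in alphabetical/numeric order); mark gray on enter, black on exit:
3 gray
  8 gray
    2 gray
      5 gray
        5→8: 8 is gray → back edge
First back edge: 5 → 8.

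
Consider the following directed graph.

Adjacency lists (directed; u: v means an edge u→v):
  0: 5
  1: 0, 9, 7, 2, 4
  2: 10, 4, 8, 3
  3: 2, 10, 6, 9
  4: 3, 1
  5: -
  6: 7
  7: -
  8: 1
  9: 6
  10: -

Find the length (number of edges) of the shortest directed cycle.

For each vertex v, BFS finds the shortest path from v back to v.
The shortest such closed walk is 1 → 4 → 1, length 2.

2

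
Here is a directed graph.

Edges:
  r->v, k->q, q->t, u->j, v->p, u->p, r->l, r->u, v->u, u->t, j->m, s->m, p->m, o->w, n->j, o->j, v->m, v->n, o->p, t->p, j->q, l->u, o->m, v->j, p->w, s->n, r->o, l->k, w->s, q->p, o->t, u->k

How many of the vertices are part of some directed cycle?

A vertex is on a directed cycle iff it belongs to a strongly connected component of size ≥ 2 (or has a self-loop).
The vertices on cycles are {j, n, p, q, s, t, w} — 7 in total.

7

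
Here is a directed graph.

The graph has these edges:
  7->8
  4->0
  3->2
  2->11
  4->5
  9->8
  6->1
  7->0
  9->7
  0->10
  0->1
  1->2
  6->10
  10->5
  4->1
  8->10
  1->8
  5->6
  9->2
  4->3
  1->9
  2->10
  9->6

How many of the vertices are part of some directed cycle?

9

A vertex is on a directed cycle iff it belongs to a strongly connected component of size ≥ 2 (or has a self-loop).
The vertices on cycles are {0, 1, 2, 5, 6, 7, 8, 9, 10} — 9 in total.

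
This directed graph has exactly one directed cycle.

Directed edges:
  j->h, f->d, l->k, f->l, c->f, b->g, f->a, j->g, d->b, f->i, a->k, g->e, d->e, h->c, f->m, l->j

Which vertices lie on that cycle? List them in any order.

c, f, h, j, l

DFS with gray/black marking from f:
f gray
  d gray
    e gray
    e black
    b gray
      g gray
        g→e: e black — skip
      g black
    b black
  d black
  a gray
    k gray
    k black
  a black
  i gray
  i black
  m gray
  m black
  l gray
    l→k: k black — skip
    j gray
      h gray
        c gray
          c→f: f is gray → back edge
Back edge closes the cycle f → l → j → h → c → f; its vertices are {c, f, h, j, l}.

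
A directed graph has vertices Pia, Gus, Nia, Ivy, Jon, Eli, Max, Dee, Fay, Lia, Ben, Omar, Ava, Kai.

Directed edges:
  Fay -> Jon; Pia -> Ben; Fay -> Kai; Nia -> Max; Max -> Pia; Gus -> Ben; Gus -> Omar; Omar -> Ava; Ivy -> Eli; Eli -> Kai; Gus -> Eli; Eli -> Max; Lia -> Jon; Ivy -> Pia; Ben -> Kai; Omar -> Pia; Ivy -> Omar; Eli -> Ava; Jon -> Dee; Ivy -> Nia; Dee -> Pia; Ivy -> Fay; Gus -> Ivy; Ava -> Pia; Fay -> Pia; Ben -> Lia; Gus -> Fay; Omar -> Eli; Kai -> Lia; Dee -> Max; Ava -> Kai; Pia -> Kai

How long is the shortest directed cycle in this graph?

5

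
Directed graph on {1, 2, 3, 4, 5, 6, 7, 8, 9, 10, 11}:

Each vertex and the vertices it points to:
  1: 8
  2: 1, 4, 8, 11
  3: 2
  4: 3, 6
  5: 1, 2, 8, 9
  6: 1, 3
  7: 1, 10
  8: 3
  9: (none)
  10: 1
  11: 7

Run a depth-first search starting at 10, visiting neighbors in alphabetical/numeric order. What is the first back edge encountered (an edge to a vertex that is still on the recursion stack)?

2->1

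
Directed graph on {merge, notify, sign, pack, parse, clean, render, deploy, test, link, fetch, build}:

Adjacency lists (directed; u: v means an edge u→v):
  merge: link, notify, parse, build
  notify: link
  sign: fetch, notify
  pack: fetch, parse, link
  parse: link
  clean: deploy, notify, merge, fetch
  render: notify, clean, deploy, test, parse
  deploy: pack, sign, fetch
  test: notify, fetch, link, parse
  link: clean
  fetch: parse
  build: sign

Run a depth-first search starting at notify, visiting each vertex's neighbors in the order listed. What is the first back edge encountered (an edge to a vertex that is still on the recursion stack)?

parse->link

DFS from notify (visiting each vertex's neighbors in the order listed); mark gray on enter, black on exit:
notify gray
  link gray
    clean gray
      deploy gray
        pack gray
          fetch gray
            parse gray
              parse→link: link is gray → back edge
First back edge: parse → link.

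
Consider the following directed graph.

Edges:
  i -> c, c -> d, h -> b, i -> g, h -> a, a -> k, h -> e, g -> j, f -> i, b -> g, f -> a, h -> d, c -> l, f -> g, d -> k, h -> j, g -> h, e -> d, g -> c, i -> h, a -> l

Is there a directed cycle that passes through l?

No

l lies on a cycle iff there is a path from l back to itself.
Exploring from l, it never reaches itself; equivalently, its strongly connected component is a singleton.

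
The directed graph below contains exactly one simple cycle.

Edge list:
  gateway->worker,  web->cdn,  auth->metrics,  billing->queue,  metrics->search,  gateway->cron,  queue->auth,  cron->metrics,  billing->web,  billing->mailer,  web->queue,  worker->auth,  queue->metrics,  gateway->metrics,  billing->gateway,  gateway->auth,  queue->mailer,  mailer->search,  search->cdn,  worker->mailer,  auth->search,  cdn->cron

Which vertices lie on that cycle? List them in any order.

cdn, cron, search, metrics

DFS with gray/black marking from cdn:
cdn gray
  cron gray
    metrics gray
      search gray
        search→cdn: cdn is gray → back edge
Back edge closes the cycle cdn → cron → metrics → search → cdn; its vertices are {cdn, cron, search, metrics}.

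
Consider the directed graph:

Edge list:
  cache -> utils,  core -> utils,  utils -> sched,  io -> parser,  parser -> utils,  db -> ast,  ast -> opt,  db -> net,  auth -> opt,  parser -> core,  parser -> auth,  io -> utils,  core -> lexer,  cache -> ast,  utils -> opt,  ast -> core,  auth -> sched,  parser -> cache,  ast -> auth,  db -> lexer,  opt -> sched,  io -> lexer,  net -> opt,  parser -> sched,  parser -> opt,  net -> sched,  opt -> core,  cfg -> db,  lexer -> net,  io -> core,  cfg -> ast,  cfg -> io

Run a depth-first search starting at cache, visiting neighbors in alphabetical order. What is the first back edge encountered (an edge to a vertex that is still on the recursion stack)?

net→opt

DFS from cache (visiting neighbors in alphabetical order); mark gray on enter, black on exit:
cache gray
  ast gray
    auth gray
      opt gray
        core gray
          lexer gray
            net gray
              net→opt: opt is gray → back edge
First back edge: net → opt.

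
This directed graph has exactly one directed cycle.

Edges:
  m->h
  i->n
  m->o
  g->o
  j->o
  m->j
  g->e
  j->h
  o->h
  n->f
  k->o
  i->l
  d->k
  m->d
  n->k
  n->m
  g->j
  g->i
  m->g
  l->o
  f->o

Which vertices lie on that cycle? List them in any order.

DFS with gray/black marking from m:
m gray
  g gray
    o gray
      h gray
      h black
    o black
    j gray
      j→o: o black — skip
      j→h: h black — skip
    j black
    e gray
    e black
    i gray
      n gray
        f gray
          f→o: o black — skip
        f black
        n→m: m is gray → back edge
Back edge closes the cycle m → g → i → n → m; its vertices are {g, i, m, n}.

g, i, m, n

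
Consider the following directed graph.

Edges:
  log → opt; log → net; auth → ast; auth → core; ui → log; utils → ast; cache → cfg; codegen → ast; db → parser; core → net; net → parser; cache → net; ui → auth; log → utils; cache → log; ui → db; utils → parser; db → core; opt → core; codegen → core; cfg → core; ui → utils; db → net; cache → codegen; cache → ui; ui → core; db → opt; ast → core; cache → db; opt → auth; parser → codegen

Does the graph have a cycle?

Yes

DFS with white/gray/black marking, starting from opt:
opt gray
  auth gray
    ast gray
      core gray
        net gray
          parser gray
            codegen gray
              codegen→ast: ast is gray → back edge
Back edge found, so a cycle exists: ast → core → net → parser → codegen → ast.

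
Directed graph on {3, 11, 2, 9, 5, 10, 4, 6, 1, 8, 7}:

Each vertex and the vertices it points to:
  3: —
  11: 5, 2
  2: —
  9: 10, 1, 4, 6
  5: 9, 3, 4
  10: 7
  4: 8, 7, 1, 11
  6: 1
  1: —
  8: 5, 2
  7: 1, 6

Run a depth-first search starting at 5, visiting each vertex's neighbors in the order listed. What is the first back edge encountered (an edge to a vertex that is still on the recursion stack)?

8→5

DFS from 5 (visiting each vertex's neighbors in the order listed); mark gray on enter, black on exit:
5 gray
  9 gray
    10 gray
      7 gray
        1 gray
        1 black
        6 gray
          6→1: 1 black — skip
        6 black
      7 black
    10 black
    9→1: 1 black — skip
    4 gray
      8 gray
        8→5: 5 is gray → back edge
First back edge: 8 → 5.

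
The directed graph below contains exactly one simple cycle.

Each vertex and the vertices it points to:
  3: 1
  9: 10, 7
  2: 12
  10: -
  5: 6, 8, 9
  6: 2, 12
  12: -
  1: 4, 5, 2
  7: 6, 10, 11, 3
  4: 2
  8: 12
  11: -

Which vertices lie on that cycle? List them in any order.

DFS with gray/black marking from 7:
7 gray
  6 gray
    2 gray
      12 gray
      12 black
    2 black
    6→12: 12 black — skip
  6 black
  10 gray
  10 black
  11 gray
  11 black
  3 gray
    1 gray
      4 gray
        4→2: 2 black — skip
      4 black
      5 gray
        5→6: 6 black — skip
        8 gray
          8→12: 12 black — skip
        8 black
        9 gray
          9→10: 10 black — skip
          9→7: 7 is gray → back edge
Back edge closes the cycle 7 → 3 → 1 → 5 → 9 → 7; its vertices are {1, 3, 5, 7, 9}.

1, 3, 5, 7, 9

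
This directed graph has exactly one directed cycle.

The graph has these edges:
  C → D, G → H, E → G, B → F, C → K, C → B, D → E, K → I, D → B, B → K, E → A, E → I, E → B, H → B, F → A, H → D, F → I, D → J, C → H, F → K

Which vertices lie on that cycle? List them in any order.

DFS with gray/black marking from H:
H gray
  B gray
    K gray
      I gray
      I black
    K black
    F gray
      F→I: I black — skip
      A gray
      A black
      F→K: K black — skip
    F black
  B black
  D gray
    E gray
      E→A: A black — skip
      E→B: B black — skip
      G gray
        G→H: H is gray → back edge
Back edge closes the cycle H → D → E → G → H; its vertices are {D, E, G, H}.

D, E, G, H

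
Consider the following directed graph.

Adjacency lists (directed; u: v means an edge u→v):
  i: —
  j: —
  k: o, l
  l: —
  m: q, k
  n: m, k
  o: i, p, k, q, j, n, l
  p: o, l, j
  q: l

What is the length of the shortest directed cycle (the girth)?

For each vertex v, BFS finds the shortest path from v back to v.
The shortest such closed walk is p → o → p, length 2.

2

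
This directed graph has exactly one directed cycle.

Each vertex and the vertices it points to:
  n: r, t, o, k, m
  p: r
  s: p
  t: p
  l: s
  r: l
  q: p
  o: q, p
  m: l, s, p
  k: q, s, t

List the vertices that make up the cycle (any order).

l, p, r, s

DFS with gray/black marking from r:
r gray
  l gray
    s gray
      p gray
        p→r: r is gray → back edge
Back edge closes the cycle r → l → s → p → r; its vertices are {l, p, r, s}.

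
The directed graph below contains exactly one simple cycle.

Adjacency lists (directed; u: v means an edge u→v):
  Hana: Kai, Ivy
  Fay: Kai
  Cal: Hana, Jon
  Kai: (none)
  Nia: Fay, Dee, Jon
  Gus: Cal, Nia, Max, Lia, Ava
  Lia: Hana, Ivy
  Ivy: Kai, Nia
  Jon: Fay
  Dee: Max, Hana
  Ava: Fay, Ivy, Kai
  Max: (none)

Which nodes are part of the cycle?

Dee, Ivy, Nia, Hana

DFS with gray/black marking from Nia:
Nia gray
  Fay gray
    Kai gray
    Kai black
  Fay black
  Dee gray
    Max gray
    Max black
    Hana gray
      Hana→Kai: Kai black — skip
      Ivy gray
        Ivy→Kai: Kai black — skip
        Ivy→Nia: Nia is gray → back edge
Back edge closes the cycle Nia → Dee → Hana → Ivy → Nia; its vertices are {Dee, Ivy, Nia, Hana}.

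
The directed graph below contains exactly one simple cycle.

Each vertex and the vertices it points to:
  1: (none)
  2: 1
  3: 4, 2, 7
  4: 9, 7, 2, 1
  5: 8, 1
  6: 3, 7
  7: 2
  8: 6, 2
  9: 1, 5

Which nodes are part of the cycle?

DFS with gray/black marking from 5:
5 gray
  8 gray
    6 gray
      3 gray
        4 gray
          9 gray
            1 gray
            1 black
            9→5: 5 is gray → back edge
Back edge closes the cycle 5 → 8 → 6 → 3 → 4 → 9 → 5; its vertices are {3, 4, 5, 6, 8, 9}.

3, 4, 5, 6, 8, 9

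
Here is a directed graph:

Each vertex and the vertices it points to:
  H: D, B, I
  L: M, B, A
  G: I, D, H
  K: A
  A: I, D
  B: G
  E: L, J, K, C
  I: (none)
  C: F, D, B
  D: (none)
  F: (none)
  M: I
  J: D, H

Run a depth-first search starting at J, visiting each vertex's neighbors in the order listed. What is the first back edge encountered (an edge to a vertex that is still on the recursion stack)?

DFS from J (visiting each vertex's neighbors in the order listed); mark gray on enter, black on exit:
J gray
  D gray
  D black
  H gray
    H→D: D black — skip
    B gray
      G gray
        I gray
        I black
        G→D: D black — skip
        G→H: H is gray → back edge
First back edge: G → H.

G→H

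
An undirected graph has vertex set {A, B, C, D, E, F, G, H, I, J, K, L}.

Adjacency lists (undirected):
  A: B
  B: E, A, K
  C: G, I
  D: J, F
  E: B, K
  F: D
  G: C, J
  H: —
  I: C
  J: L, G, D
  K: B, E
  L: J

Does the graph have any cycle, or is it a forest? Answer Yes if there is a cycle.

Yes

DFS, tracking each vertex's parent; an edge to a visited non-parent vertex closes a cycle.
Start from G:
visit G (parent –)
  visit C (parent G)
    C–G: parent, skip
    visit I (parent C)
      I–C: parent, skip
  visit J (parent G)
    visit L (parent J)
      L–J: parent, skip
    J–G: parent, skip
    visit D (parent J)
      D–J: parent, skip
      visit F (parent D)
        F–D: parent, skip
visit A (parent –)
  visit B (parent A)
    visit E (parent B)
      E–B: parent, skip
      visit K (parent E)
        K–B: B visited and ≠ parent → cycle
Cycle: B – E – K – B.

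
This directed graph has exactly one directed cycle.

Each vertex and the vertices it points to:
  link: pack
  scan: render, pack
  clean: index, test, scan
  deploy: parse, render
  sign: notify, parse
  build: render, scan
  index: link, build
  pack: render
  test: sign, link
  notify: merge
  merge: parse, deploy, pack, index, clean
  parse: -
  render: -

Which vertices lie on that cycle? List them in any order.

sign, test, clean, merge, notify

DFS with gray/black marking from sign:
sign gray
  notify gray
    merge gray
      parse gray
      parse black
      deploy gray
        deploy→parse: parse black — skip
        render gray
        render black
      deploy black
      pack gray
        pack→render: render black — skip
      pack black
      index gray
        link gray
          link→pack: pack black — skip
        link black
        build gray
          build→render: render black — skip
          scan gray
            scan→render: render black — skip
            scan→pack: pack black — skip
          scan black
        build black
      index black
      clean gray
        clean→index: index black — skip
        test gray
          test→sign: sign is gray → back edge
Back edge closes the cycle sign → notify → merge → clean → test → sign; its vertices are {sign, test, clean, merge, notify}.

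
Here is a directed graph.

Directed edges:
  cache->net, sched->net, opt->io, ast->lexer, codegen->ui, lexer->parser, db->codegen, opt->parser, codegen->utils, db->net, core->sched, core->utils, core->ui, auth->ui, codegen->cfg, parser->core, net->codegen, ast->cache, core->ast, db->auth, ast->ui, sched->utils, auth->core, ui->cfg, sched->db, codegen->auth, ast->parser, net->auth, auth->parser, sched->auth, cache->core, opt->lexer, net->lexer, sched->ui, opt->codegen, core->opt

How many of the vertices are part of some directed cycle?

A vertex is on a directed cycle iff it belongs to a strongly connected component of size ≥ 2 (or has a self-loop).
The vertices on cycles are {db, ast, net, opt, auth, core, cache, lexer, sched, parser, codegen} — 11 in total.

11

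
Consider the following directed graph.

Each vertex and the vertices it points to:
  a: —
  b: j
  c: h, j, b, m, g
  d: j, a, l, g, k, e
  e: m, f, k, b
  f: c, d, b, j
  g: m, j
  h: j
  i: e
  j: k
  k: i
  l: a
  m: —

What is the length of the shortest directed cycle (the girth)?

For each vertex v, BFS finds the shortest path from v back to v.
The shortest such closed walk is f → d → e → f, length 3.

3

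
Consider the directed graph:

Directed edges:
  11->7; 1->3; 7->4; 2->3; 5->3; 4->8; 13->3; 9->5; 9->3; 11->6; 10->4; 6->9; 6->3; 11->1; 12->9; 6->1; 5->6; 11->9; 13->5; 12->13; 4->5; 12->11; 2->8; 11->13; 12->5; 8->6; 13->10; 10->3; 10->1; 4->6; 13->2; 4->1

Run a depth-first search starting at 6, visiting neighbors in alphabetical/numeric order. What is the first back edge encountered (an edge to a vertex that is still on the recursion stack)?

5->6

DFS from 6 (visiting neighbors in alphabetical/numeric order); mark gray on enter, black on exit:
6 gray
  1 gray
    3 gray
    3 black
  1 black
  6→3: 3 black — skip
  9 gray
    9→3: 3 black — skip
    5 gray
      5→3: 3 black — skip
      5→6: 6 is gray → back edge
First back edge: 5 → 6.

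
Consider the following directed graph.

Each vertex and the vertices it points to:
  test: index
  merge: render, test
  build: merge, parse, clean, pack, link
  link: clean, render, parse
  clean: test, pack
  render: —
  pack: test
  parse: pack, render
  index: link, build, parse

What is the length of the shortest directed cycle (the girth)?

For each vertex v, BFS finds the shortest path from v back to v.
The shortest such closed walk is index → parse → pack → test → index, length 4.

4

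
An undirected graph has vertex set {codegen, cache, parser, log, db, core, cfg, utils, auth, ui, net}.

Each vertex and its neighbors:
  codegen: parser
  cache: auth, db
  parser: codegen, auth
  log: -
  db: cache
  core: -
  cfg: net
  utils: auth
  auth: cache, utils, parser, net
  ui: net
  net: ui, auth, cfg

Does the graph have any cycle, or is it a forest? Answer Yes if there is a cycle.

No

DFS, tracking each vertex's parent; an edge to a visited non-parent vertex closes a cycle.
Start from cache:
visit cache (parent –)
  visit auth (parent cache)
    auth–cache: parent, skip
    visit utils (parent auth)
      utils–auth: parent, skip
    visit parser (parent auth)
      visit codegen (parent parser)
        codegen–parser: parent, skip
      parser–auth: parent, skip
    visit net (parent auth)
      visit ui (parent net)
        ui–net: parent, skip
      net–auth: parent, skip
      visit cfg (parent net)
        cfg–net: parent, skip
  visit db (parent cache)
    db–cache: parent, skip
visit log (parent –)
visit core (parent –)
No non-parent visited neighbor found — the graph is a forest.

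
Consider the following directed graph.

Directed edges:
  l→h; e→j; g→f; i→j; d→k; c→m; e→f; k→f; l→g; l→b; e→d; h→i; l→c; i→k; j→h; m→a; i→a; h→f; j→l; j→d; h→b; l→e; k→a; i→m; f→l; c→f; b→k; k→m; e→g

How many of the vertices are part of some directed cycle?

A vertex is on a directed cycle iff it belongs to a strongly connected component of size ≥ 2 (or has a self-loop).
The vertices on cycles are {b, c, d, e, f, g, h, i, j, k, l} — 11 in total.

11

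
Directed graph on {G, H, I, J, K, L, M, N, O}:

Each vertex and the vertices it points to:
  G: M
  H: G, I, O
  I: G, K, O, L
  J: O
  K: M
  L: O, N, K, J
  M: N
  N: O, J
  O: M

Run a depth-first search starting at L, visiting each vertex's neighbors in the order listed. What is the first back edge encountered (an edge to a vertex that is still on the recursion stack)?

N->O

DFS from L (visiting each vertex's neighbors in the order listed); mark gray on enter, black on exit:
L gray
  O gray
    M gray
      N gray
        N→O: O is gray → back edge
First back edge: N → O.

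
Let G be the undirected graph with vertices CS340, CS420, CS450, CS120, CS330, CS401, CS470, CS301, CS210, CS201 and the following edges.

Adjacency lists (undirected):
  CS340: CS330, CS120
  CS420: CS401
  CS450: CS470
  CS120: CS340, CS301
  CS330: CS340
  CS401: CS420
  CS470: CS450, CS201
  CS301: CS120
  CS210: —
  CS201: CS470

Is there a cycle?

DFS, tracking each vertex's parent; an edge to a visited non-parent vertex closes a cycle.
Start from CS401:
visit CS401 (parent –)
  visit CS420 (parent CS401)
    CS420–CS401: parent, skip
visit CS340 (parent –)
  visit CS330 (parent CS340)
    CS330–CS340: parent, skip
  visit CS120 (parent CS340)
    CS120–CS340: parent, skip
    visit CS301 (parent CS120)
      CS301–CS120: parent, skip
visit CS450 (parent –)
  visit CS470 (parent CS450)
    CS470–CS450: parent, skip
    visit CS201 (parent CS470)
      CS201–CS470: parent, skip
visit CS210 (parent –)
No non-parent visited neighbor found — the graph is a forest.

No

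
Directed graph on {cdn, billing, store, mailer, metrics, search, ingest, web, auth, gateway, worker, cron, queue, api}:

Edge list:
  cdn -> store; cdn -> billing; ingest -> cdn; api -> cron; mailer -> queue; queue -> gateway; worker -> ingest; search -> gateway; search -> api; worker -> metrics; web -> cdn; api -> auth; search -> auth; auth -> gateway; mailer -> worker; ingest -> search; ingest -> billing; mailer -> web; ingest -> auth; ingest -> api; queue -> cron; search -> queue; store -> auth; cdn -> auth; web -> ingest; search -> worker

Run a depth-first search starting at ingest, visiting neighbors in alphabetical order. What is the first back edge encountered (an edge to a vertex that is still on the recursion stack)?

DFS from ingest (visiting neighbors in alphabetical order); mark gray on enter, black on exit:
ingest gray
  api gray
    auth gray
      gateway gray
      gateway black
    auth black
    cron gray
    cron black
  api black
  ingest→auth: auth black — skip
  billing gray
  billing black
  cdn gray
    cdn→auth: auth black — skip
    cdn→billing: billing black — skip
    store gray
      store→auth: auth black — skip
    store black
  cdn black
  search gray
    search→api: api black — skip
    search→auth: auth black — skip
    search→gateway: gateway black — skip
    queue gray
      queue→cron: cron black — skip
      queue→gateway: gateway black — skip
    queue black
    worker gray
      worker→ingest: ingest is gray → back edge
First back edge: worker → ingest.

worker->ingest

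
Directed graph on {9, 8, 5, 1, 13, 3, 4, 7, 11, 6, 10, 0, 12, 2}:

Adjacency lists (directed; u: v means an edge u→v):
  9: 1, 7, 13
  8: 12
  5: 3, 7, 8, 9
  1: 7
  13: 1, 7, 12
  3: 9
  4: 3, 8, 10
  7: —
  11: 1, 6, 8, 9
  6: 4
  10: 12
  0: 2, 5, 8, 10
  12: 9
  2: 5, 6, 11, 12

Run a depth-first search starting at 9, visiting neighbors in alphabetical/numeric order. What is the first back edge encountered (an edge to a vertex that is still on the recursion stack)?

DFS from 9 (visiting neighbors in alphabetical/numeric order); mark gray on enter, black on exit:
9 gray
  1 gray
    7 gray
    7 black
  1 black
  9→7: 7 black — skip
  13 gray
    13→1: 1 black — skip
    13→7: 7 black — skip
    12 gray
      12→9: 9 is gray → back edge
First back edge: 12 → 9.

12->9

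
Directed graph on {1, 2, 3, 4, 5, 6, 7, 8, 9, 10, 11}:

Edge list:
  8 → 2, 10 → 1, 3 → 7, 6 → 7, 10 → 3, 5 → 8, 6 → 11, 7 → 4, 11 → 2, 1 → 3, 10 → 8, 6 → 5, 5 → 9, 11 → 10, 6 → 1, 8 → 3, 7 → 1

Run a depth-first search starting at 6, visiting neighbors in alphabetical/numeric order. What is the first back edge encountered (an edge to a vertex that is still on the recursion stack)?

7→1

DFS from 6 (visiting neighbors in alphabetical/numeric order); mark gray on enter, black on exit:
6 gray
  1 gray
    3 gray
      7 gray
        7→1: 1 is gray → back edge
First back edge: 7 → 1.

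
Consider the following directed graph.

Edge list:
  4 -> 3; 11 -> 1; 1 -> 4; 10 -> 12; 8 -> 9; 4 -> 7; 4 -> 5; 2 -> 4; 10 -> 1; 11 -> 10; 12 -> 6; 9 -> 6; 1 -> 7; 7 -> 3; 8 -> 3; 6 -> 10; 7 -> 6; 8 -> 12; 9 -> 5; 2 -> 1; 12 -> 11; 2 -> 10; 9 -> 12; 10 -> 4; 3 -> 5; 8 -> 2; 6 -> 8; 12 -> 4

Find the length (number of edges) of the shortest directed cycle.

For each vertex v, BFS finds the shortest path from v back to v.
The shortest such closed walk is 8 → 9 → 6 → 8, length 3.

3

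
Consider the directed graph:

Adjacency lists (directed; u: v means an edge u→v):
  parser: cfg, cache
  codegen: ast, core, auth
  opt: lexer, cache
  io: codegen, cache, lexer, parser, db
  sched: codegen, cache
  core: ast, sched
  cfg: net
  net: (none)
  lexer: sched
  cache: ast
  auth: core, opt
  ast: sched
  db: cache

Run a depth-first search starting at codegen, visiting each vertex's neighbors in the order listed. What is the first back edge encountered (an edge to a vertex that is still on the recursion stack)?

sched->codegen

DFS from codegen (visiting each vertex's neighbors in the order listed); mark gray on enter, black on exit:
codegen gray
  ast gray
    sched gray
      sched→codegen: codegen is gray → back edge
First back edge: sched → codegen.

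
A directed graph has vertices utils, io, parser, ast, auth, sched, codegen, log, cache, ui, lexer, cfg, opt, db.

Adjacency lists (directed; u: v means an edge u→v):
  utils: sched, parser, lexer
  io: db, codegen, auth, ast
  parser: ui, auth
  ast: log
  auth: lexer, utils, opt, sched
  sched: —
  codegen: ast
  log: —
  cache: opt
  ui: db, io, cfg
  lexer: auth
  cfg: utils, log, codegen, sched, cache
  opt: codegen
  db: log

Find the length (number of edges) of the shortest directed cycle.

2

For each vertex v, BFS finds the shortest path from v back to v.
The shortest such closed walk is lexer → auth → lexer, length 2.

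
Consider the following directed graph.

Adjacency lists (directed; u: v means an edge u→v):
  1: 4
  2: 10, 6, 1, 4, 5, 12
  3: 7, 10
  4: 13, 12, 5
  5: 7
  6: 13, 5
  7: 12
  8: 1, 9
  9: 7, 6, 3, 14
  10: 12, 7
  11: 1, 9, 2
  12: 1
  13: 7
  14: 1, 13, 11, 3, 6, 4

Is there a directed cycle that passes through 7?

7 is on a cycle iff 7 can reach itself via ≥1 edge.
7 → 12 → 1 → 4 → 13 → 7 — yes.

Yes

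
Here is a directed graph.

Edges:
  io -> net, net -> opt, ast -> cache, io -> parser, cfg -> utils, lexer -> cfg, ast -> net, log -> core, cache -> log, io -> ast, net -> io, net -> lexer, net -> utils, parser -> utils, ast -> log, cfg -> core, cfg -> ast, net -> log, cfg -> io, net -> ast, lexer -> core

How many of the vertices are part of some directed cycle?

A vertex is on a directed cycle iff it belongs to a strongly connected component of size ≥ 2 (or has a self-loop).
The vertices on cycles are {io, ast, cfg, net, lexer} — 5 in total.

5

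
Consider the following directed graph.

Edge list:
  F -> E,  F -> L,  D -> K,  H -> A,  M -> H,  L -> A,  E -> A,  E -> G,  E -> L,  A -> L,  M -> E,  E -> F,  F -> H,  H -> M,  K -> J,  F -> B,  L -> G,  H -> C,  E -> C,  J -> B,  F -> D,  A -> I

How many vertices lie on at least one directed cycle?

A vertex is on a directed cycle iff it belongs to a strongly connected component of size ≥ 2 (or has a self-loop).
The vertices on cycles are {A, E, F, H, L, M} — 6 in total.

6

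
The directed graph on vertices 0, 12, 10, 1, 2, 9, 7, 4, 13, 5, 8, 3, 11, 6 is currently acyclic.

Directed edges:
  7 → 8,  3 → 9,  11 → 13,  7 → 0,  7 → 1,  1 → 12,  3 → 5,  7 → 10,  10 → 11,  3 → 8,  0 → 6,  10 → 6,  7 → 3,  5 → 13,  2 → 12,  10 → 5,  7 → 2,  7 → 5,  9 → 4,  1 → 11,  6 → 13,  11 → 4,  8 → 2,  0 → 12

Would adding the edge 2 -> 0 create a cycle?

Adding 2→0 creates a cycle iff 0 can already reach 2.
Explore from 0: no path reaches 2. The graph stays acyclic.

No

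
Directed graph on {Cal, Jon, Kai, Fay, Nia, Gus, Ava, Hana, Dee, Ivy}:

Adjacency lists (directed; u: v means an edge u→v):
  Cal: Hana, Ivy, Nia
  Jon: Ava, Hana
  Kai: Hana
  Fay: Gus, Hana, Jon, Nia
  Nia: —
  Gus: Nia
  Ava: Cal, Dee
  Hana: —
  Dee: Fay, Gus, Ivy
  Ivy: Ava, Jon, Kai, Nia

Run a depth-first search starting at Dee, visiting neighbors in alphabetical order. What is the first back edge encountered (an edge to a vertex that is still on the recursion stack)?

Ivy->Ava

DFS from Dee (visiting neighbors in alphabetical order); mark gray on enter, black on exit:
Dee gray
  Fay gray
    Gus gray
      Nia gray
      Nia black
    Gus black
    Hana gray
    Hana black
    Jon gray
      Ava gray
        Cal gray
          Cal→Hana: Hana black — skip
          Ivy gray
            Ivy→Ava: Ava is gray → back edge
First back edge: Ivy → Ava.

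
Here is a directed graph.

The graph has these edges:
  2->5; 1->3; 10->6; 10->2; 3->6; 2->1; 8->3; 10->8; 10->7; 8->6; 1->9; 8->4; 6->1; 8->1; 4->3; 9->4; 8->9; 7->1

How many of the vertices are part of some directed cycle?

5

A vertex is on a directed cycle iff it belongs to a strongly connected component of size ≥ 2 (or has a self-loop).
The vertices on cycles are {1, 3, 4, 6, 9} — 5 in total.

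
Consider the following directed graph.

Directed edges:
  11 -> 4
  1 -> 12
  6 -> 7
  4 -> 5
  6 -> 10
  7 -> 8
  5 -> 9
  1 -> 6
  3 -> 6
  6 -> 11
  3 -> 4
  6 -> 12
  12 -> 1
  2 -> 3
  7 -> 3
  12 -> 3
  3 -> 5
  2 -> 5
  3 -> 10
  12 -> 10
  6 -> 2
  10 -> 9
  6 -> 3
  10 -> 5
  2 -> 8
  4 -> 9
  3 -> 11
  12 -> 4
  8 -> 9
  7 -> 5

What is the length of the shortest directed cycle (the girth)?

For each vertex v, BFS finds the shortest path from v back to v.
The shortest such closed walk is 1 → 12 → 1, length 2.

2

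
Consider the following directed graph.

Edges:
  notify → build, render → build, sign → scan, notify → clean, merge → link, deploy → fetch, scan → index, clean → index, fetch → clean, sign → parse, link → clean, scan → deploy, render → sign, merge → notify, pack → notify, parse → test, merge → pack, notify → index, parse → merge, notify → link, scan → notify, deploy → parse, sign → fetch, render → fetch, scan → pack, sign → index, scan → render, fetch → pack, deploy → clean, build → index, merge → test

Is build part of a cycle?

build lies on a cycle iff there is a path from build back to itself.
Exploring from build, it never reaches itself; equivalently, its strongly connected component is a singleton.

No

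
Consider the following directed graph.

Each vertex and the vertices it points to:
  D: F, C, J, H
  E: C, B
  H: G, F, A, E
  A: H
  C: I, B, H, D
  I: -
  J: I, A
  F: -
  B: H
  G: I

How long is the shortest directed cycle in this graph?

2

For each vertex v, BFS finds the shortest path from v back to v.
The shortest such closed walk is D → C → D, length 2.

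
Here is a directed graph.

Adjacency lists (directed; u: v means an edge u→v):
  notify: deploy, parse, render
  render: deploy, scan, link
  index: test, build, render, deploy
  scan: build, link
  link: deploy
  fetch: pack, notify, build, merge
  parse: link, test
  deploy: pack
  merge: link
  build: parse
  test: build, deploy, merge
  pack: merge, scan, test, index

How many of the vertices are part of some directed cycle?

A vertex is on a directed cycle iff it belongs to a strongly connected component of size ≥ 2 (or has a self-loop).
The vertices on cycles are {link, pack, scan, test, build, index, merge, parse, deploy, render} — 10 in total.

10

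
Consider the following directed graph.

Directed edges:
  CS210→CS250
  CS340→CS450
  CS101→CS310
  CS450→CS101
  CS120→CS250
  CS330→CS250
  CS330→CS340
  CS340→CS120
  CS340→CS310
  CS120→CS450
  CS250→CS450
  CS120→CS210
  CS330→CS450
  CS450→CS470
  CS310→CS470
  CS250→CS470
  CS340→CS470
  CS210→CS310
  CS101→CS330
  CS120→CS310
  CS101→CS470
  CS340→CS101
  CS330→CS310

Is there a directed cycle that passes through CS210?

Yes

CS210 is on a cycle iff CS210 can reach itself via ≥1 edge.
CS210 → CS250 → CS450 → CS101 → CS330 → CS340 → CS120 → CS210 — yes.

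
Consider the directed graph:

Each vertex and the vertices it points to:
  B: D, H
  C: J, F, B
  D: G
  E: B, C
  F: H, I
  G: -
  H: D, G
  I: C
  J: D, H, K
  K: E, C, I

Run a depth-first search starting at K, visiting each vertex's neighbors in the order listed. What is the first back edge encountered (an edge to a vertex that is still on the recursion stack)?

J->K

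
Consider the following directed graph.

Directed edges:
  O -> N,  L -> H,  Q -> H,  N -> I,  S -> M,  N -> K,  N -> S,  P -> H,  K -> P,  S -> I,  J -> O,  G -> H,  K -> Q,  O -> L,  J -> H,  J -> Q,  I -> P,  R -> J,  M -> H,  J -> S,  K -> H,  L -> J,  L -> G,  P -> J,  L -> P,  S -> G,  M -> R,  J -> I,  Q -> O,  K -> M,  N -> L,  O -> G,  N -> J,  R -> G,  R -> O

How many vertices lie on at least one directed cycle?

11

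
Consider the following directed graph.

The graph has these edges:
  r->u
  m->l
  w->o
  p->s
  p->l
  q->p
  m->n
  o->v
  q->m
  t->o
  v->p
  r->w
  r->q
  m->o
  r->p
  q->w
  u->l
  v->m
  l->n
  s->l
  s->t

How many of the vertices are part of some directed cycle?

6

A vertex is on a directed cycle iff it belongs to a strongly connected component of size ≥ 2 (or has a self-loop).
The vertices on cycles are {m, o, p, s, t, v} — 6 in total.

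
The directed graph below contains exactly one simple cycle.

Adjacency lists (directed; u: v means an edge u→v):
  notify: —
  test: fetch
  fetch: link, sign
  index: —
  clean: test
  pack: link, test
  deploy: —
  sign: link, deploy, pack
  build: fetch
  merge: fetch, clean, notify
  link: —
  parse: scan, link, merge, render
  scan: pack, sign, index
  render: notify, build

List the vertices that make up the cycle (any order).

pack, sign, test, fetch

DFS with gray/black marking from test:
test gray
  fetch gray
    link gray
    link black
    sign gray
      sign→link: link black — skip
      deploy gray
      deploy black
      pack gray
        pack→link: link black — skip
        pack→test: test is gray → back edge
Back edge closes the cycle test → fetch → sign → pack → test; its vertices are {pack, sign, test, fetch}.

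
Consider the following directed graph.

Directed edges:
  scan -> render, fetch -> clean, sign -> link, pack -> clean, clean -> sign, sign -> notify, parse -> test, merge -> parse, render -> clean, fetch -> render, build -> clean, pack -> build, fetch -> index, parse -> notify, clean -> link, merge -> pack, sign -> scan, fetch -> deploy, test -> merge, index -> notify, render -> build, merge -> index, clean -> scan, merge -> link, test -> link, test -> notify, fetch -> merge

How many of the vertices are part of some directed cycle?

A vertex is on a directed cycle iff it belongs to a strongly connected component of size ≥ 2 (or has a self-loop).
The vertices on cycles are {scan, sign, test, build, clean, merge, parse, render} — 8 in total.

8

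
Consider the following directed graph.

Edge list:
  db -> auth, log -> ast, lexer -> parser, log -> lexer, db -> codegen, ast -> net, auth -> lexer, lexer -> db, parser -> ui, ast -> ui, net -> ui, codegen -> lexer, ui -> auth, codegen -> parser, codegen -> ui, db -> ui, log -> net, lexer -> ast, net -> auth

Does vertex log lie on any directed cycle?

No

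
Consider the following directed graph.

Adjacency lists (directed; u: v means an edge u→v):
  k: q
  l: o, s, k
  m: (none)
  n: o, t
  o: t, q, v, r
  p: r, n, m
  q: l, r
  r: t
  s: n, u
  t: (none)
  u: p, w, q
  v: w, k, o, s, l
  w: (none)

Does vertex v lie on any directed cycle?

v is on a cycle iff v can reach itself via ≥1 edge.
v → o → v — yes.

Yes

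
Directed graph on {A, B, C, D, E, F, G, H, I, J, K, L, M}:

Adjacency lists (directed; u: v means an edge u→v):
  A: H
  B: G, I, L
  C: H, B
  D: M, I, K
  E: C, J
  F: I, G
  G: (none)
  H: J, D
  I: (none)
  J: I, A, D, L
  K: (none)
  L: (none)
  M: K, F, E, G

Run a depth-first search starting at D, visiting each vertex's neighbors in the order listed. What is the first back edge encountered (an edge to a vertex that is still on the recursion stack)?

DFS from D (visiting each vertex's neighbors in the order listed); mark gray on enter, black on exit:
D gray
  M gray
    K gray
    K black
    F gray
      I gray
      I black
      G gray
      G black
    F black
    E gray
      C gray
        H gray
          J gray
            J→I: I black — skip
            A gray
              A→H: H is gray → back edge
First back edge: A → H.

A→H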